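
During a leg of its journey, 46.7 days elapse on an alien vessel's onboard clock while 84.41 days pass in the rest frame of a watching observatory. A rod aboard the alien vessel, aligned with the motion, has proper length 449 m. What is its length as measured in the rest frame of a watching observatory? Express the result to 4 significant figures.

248.4 m

The time-dilation ratio gives γ = 84.41/46.7 = 1.80749.
L = L₀/γ = 449/1.80749 = 248.4 m.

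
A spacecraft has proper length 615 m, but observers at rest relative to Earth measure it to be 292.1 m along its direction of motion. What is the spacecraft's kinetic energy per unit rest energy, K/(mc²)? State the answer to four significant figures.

Length contraction gives γ = L₀/L = 615/292.1 = 2.10544.
Since K = (γ−1)mc², K/(mc²) = 2.10544 − 1 = 1.105.

1.105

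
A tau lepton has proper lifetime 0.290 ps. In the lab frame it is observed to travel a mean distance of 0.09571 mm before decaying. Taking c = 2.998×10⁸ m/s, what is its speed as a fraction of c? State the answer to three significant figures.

d = βγcτ ⇒ βγ = d/(cτ) = 9.571×10^-5 m / (8.6942×10^-5 m) = 1.1008.
β = (βγ)/√(1+(βγ)²) = 1.1008/√2.21176 = 0.740.

0.740c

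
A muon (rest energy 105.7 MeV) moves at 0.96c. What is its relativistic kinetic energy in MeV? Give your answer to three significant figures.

272 MeV

γ = 1/√(1 − β²) = 1/√(1 − 0.9216) = 1/√0.0784 = 1/0.28 = 3.5714.
Kinetic energy: K = (γ − 1)mc² = (3.5714 − 1) × 105.7 MeV = 2.5714 × 105.7 = 272 MeV.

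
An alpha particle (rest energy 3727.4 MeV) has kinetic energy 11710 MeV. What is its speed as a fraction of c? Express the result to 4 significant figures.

0.9704c

γ = 1 + K/(mc²) = 1 + 11710/3727.4 = 4.1416.
β = √(1 − 1/γ²) = √(1 − 0.0582993) = √0.9417007 = 0.9704.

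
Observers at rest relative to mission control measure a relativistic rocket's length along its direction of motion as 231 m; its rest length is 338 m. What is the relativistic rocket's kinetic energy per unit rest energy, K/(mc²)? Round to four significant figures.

Length contraction gives γ = L₀/L = 338/231 = 1.4632.
K/(mc²) = γ − 1 = 1.4632 − 1 = 0.4632.

0.4632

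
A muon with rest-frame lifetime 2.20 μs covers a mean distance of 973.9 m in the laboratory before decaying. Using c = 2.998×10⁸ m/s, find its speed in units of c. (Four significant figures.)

0.8280c

Let x = d/(cτ) = 973.9 m / (2.998×10⁸ m/s × 2.200×10^-6 s) = 1.4766. Since d = βγcτ, x = βγ = β/√(1−β²).
Solving: β² = x²/(1+x²) = 2.18035/3.18035 = 0.685569, so β = 0.8280.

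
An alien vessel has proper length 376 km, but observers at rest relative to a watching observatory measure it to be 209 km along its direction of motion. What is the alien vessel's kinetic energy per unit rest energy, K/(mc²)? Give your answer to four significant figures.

Length contraction gives γ = L₀/L = 376/209 = 1.79904.
K/(mc²) = γ − 1 = 1.79904 − 1 = 0.7990.

0.7990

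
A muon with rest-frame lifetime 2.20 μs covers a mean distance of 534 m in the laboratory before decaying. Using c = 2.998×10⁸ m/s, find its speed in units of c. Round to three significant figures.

d = βγcτ ⇒ βγ = d/(cτ) = 534.0 m / (659.56 m) = 0.80963.
β = (βγ)/√(1+(βγ)²) = 0.80963/√1.655501 = 0.629.

0.629c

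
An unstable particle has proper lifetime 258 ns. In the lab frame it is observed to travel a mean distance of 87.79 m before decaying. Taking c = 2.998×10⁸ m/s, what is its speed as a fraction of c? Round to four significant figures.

Lab distance = (lab lifetime)·v = γτ·βc, so βγ = d/(cτ) = 87.79/(2.998×10⁸ × 2.580×10^-7) = 1.135.
With βγ = 1.135: γ² = 1 + (βγ)² = 2.28822, and β = (βγ)/γ = 1.135/1.51269 = 0.7503.

0.7503c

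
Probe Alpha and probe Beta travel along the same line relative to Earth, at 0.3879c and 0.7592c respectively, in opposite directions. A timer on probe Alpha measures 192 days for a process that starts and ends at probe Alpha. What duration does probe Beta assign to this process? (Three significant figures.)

414 days

Speed of probe Alpha in probe Beta's frame: u = (v_A + v_B)/(1 + v_A v_B/c²) = (0.3879 + 0.7592)/(1 + 0.3879×0.7592) = 1.1471/1.29449368 = 0.88614; |u| = 0.88614c.
At |u| = 0.88614c, γ = (1 − 0.785244)^(−1/2) = 2.1579.
Probe Alpha's interval is proper; time dilation gives Δt_B = γΔτ = 2.1579 × 192 days = 414 days.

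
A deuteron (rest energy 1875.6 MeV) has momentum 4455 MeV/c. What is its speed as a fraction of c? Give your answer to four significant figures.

0.9216c

βγ = pc/(mc²) = 4455/1875.6 = 2.3752.
Since γ² = 1 + (βγ)² = 6.64158, γ = √6.64158 = 2.57713, and β = (βγ)/γ = 2.3752/2.57713 = 0.9216.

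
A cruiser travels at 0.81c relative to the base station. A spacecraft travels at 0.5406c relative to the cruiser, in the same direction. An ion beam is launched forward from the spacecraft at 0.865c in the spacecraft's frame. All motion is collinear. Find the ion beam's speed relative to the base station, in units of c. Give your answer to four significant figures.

Apply u = (u'+v)/(1+u'v) twice. Ion beam in the cruiser frame: (0.865+0.5406)/(1+0.865·0.5406) = 1.4056/1.467619 = 0.95774c.
That velocity, transformed to the rest frame of the base station: (0.95774+0.81)/(1+0.95774·0.81) = 1.76774/1.7757694 = 0.99548c.

0.9955c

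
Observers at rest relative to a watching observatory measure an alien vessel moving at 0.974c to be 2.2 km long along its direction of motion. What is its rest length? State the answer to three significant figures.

9.71 km

β² = 0.948676, so γ = 1/√0.051324 = 4.4141.
Proper length: L₀ = γ·L = 4.4141 × 2.2 = 9.71 km.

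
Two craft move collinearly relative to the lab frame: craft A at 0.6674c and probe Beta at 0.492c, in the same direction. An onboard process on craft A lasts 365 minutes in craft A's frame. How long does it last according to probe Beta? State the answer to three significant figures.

Transform craft A's velocity into probe Beta's frame: (0.6674 − 0.492)/(1 − 0.6674·0.492) = 0.1754/0.6716392, so the relative speed is 0.26115c.
At |u| = 0.26115c, γ = (1 − 0.0681993)^(−1/2) = 1.0359.
Craft A's interval is proper; time dilation gives Δt_B = γΔτ = 1.0359 × 365 minutes = 378 minutes.

378 minutes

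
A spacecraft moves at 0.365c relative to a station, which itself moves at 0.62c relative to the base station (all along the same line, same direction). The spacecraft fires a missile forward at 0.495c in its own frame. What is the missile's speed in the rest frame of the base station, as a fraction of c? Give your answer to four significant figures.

Apply u = (u'+v)/(1+u'v) twice. Missile in the station frame: (0.495+0.365)/(1+0.495·0.365) = 0.86/1.180675 = 0.7284c.
That velocity, transformed to the rest frame of the base station: (0.7284+0.62)/(1+0.7284·0.62) = 1.3484/1.451608 = 0.9289c.

0.9289c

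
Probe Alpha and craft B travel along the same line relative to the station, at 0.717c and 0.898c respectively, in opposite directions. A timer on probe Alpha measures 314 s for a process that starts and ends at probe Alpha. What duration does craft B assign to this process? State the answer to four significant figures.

The velocity of probe Alpha relative to craft B is (0.717 + 0.898)c / (1 + 0.717×0.898) = 0.98244c; relative speed 0.98244c.
At |u| = 0.98244c, γ = (1 − 0.965188)^(−1/2) = 5.3596.
Probe Alpha's interval is proper; time dilation gives Δt_B = γΔτ = 5.3596 × 314 s = 1683 s.

1683 s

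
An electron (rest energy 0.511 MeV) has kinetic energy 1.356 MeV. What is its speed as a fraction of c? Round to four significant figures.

γ = 1 + K/(mc²) = 1 + 1.356/0.511 = 3.6536.
β = √(1 − 1/γ²) = √(1 − 0.0749131) = √0.9250869 = 0.9618.

0.9618c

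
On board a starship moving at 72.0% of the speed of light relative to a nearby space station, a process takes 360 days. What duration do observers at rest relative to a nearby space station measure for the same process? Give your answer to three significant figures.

γ = 1/√(1 − β²) = 1/√(1 − 0.5184) = 1/√0.4816 = 1/0.693974 = 1.441.
Time dilation: Δt = γ·Δτ = 1.441 × 360 = 519 days.

519 days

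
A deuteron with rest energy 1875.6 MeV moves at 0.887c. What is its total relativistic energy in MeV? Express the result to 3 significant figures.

Lorentz factor: γ = (1 − 0.786769)^(−1/2) = 2.1656.
Total energy: E = γmc² = 2.1656 × 1875.6 MeV = 4060 MeV.

4060 MeV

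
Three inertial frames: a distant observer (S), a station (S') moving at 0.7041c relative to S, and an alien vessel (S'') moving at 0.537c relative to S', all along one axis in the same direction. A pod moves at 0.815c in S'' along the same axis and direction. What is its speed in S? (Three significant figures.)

Compose velocities in two stages. Stage 1 (into S'): u₁ = (0.815+0.537)/(1+0.815×0.537) = 0.94042.
Stage 2 (into S): u = (0.94042+0.7041)/(1+0.94042×0.7041) = 0.98939, so the speed is 0.989c.

0.989c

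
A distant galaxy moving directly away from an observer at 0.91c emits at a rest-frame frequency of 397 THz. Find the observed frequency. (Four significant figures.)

Relativistic Doppler (source moving away): f_obs = f_src · √((1−β)/(1+β)).
With β = 0.91: factor = √(0.09/1.91) = 0.21707.
f_obs = 397 × 0.21707 = 86.18 THz.

86.18 THz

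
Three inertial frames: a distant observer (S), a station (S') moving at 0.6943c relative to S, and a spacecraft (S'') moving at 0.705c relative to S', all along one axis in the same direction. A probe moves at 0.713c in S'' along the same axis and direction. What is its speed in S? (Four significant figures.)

First combine the probe and spacecraft (S''→S'): u₁ = (0.713 + 0.705)/(1 + 0.713×0.705) = 1.418/1.502665 = 0.94366.
Then combine with the station (S'→S): u = (0.94366 + 0.6943)/(1 + 0.94366×0.6943) = 1.63796/1.655183138 = 0.98959.

0.9896c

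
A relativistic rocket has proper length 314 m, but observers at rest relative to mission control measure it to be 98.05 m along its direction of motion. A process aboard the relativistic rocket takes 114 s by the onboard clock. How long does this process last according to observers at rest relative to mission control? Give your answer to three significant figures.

365 s

From L = L₀/γ: γ = 314/98.05 = 3.20245.
The same γ dilates the second interval: 3.20245 × 114 s = 365 s.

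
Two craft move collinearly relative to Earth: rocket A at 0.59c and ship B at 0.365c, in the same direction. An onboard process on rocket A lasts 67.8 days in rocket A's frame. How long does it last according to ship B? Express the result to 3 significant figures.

70.8 days

The velocity of rocket A relative to ship B is (0.59 − 0.365)c / (1 − 0.59×0.365) = 0.28675c; relative speed 0.28675c.
γ for this relative speed: γ = 1/√(1 − 0.0822256) = 1.0438.
Rocket A's interval is proper; time dilation gives Δt_B = γΔτ = 1.0438 × 67.8 days = 70.8 days.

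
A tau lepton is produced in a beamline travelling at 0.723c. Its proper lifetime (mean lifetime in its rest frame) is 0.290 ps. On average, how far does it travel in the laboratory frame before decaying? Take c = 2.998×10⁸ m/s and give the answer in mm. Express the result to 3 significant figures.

β² = 0.522729, so γ = 1/√0.477271 = 1.4475.
Lab-frame lifetime: Δt = γτ = 1.4475 × 0.290 ps = 0.41977 ps.
Distance: d = vΔt = 0.723 × 2.998×10⁸ m/s × 4.1977×10^-13 s = 9.10×10^-5 m = 0.0910 mm.

0.0910 mm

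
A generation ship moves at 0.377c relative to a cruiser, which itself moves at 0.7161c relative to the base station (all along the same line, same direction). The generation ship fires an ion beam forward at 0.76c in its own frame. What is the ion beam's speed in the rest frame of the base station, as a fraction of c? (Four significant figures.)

0.9798c

Compose velocities in two stages. Stage 1 (into S'): u₁ = (0.76+0.377)/(1+0.76×0.377) = 0.88378.
Stage 2 (into S): u = (0.88378+0.7161)/(1+0.88378×0.7161) = 0.97979, so the speed is 0.9798c.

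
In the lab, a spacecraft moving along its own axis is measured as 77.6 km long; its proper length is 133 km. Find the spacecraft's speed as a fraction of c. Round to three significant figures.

Length contraction gives γ = L₀/L = 133/77.6 = 1.7139.
β = √(1 − 1/γ²) = √0.659569 = 0.812.

0.812c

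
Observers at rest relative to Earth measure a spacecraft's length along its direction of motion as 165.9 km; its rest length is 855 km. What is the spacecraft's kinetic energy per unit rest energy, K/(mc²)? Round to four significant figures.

From L = L₀/γ: γ = 855/165.9 = 5.15371.
K/(mc²) = γ − 1 = 5.15371 − 1 = 4.154.

4.154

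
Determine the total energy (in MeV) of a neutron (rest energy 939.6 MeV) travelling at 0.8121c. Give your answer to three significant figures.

γ = 1/√(1 − β²) = 1/√(1 − 0.65950641) = 1/√0.34049359 = 1/0.583518 = 1.7137.
Total energy: E = γmc² = 1.7137 × 939.6 MeV = 1610 MeV.

1610 MeV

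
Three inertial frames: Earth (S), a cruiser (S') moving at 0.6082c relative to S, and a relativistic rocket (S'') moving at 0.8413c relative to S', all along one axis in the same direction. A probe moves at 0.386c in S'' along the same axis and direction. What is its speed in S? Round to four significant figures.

0.9816c

First combine the probe and relativistic rocket (S''→S'): u₁ = (0.386 + 0.8413)/(1 + 0.386×0.8413) = 1.2273/1.3247418 = 0.92644.
Then combine with the cruiser (S'→S): u = (0.92644 + 0.6082)/(1 + 0.92644×0.6082) = 1.53464/1.563460808 = 0.98157.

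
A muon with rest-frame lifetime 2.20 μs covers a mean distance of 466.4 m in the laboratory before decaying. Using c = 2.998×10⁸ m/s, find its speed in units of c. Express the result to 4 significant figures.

Lab distance = (lab lifetime)·v = γτ·βc, so βγ = d/(cτ) = 466.4/(2.998×10⁸ × 2.200×10^-6) = 0.70714.
With βγ = 0.70714: γ² = 1 + (βγ)² = 1.500047, and β = (βγ)/γ = 0.70714/1.22476 = 0.5774.

0.5774c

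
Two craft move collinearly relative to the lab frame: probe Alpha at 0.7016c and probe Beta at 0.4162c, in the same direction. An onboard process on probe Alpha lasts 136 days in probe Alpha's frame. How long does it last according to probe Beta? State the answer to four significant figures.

148.6 days

Speed of probe Alpha in probe Beta's frame: u = (v_A − v_B)/(1 − v_A v_B/c²) = (0.7016 − 0.4162)/(1 − 0.7016×0.4162) = 0.2854/0.70799408 = 0.40311; |u| = 0.40311c.
At |u| = 0.40311c, γ = (1 − 0.162498)^(−1/2) = 1.0927.
The clock on probe Alpha records proper time, so probe Beta measures Δt = γΔτ = 1.0927 × 136 = 148.6 days.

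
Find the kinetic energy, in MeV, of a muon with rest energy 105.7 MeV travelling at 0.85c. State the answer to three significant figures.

95.0 MeV

γ = 1/√(1 − β²) = 1/√(1 − 0.7225) = 1/√0.2775 = 1.89832.
Kinetic energy: K = (γ − 1)mc² = (1.89832 − 1) × 105.7 MeV = 0.89832 × 105.7 = 95.0 MeV.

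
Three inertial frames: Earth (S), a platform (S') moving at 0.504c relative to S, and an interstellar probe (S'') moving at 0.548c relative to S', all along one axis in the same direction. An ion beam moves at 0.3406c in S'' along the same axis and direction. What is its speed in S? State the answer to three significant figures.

Apply u = (u'+v)/(1+u'v) twice. Ion beam in the platform frame: (0.3406+0.548)/(1+0.3406·0.548) = 0.8886/1.1866488 = 0.74883c.
That velocity, transformed to the rest frame of Earth: (0.74883+0.504)/(1+0.74883·0.504) = 1.25283/1.37741032 = 0.90955c.

0.910c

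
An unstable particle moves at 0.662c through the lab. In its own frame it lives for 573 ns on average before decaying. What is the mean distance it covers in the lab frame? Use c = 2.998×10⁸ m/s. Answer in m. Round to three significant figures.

Lorentz factor: γ = (1 − 0.438244)^(−1/2) = 1.3342.
Lab-frame lifetime: Δt = γτ = 1.3342 × 573 ns = 764.5 ns.
Distance: d = vΔt = 0.662 × 2.998×10⁸ m/s × 7.6450×10^-7 s = 152 m.

152 m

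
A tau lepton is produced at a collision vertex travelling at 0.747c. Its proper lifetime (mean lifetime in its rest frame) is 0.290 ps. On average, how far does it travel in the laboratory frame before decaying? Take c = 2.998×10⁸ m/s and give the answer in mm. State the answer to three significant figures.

0.0977 mm

With β = 0.747, γ = 1/√(1 − 0.747²) = 1/√0.441991 = 1.5042.
Lab-frame lifetime: Δt = γτ = 1.5042 × 0.290 ps = 0.43622 ps.
Distance: d = vΔt = 0.747 × 2.998×10⁸ m/s × 4.3622×10^-13 s = 9.77×10^-5 m = 0.0977 mm.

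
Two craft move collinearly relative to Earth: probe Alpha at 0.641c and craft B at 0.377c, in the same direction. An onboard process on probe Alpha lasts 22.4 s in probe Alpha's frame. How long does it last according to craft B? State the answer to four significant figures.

23.89 s

Speed of probe Alpha in craft B's frame: u = (v_A − v_B)/(1 − v_A v_B/c²) = (0.641 − 0.377)/(1 − 0.641×0.377) = 0.264/0.758343 = 0.34813; |u| = 0.34813c.
At |u| = 0.34813c, γ = (1 − 0.121194)^(−1/2) = 1.0667.
The clock on probe Alpha records proper time, so craft B measures Δt = γΔτ = 1.0667 × 22.4 = 23.89 s.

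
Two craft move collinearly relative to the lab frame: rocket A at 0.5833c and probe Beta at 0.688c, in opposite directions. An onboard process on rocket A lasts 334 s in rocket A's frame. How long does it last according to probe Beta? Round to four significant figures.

794.0 s

Transform rocket A's velocity into probe Beta's frame: (0.5833 + 0.688)/(1 + 0.5833·0.688) = 1.2713/1.4013104, so the relative speed is 0.90722c.
At |u| = 0.90722c, γ = (1 − 0.823048)^(−1/2) = 2.3772.
Rocket A's interval is proper; time dilation gives Δt_B = γΔτ = 2.3772 × 334 s = 794.0 s.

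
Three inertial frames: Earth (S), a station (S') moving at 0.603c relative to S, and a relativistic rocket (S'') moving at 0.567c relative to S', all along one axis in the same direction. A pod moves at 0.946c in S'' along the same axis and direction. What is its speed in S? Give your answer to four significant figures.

0.9962c

Compose velocities in two stages. Stage 1 (into S'): u₁ = (0.946+0.567)/(1+0.946×0.567) = 0.98478.
Stage 2 (into S): u = (0.98478+0.603)/(1+0.98478×0.603) = 0.99621, so the speed is 0.9962c.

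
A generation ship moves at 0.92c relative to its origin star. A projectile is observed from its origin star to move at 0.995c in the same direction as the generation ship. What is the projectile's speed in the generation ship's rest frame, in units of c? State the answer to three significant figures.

0.887c

Transform to the generation ship's frame: u' = (u − v)/(1 − uv/c²).
u' = (0.995 − 0.92)/(1 − 0.995×0.92) = 0.075/0.0846 = 0.88652.
Speed in the generation ship's frame: 0.887c (in the same direction).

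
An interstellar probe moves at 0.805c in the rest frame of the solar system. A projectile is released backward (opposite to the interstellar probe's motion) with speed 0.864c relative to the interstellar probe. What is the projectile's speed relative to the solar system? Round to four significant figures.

0.1938c

In units of c, u = (u' + v)/(1 + u'v) with u' = −0.864 and v = 0.805.
Numerator: −0.864 + 0.805 = −0.059. Denominator: 1 + (−0.864)(0.805) = 0.30448.
u = −0.059/0.30448 = −0.19377, so the speed is 0.1938c.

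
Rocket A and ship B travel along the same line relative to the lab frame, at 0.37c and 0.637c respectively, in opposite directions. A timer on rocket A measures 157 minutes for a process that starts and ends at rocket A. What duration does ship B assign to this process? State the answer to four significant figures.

270.9 minutes

Speed of rocket A in ship B's frame: u = (v_A + v_B)/(1 + v_A v_B/c²) = (0.37 + 0.637)/(1 + 0.37×0.637) = 1.007/1.23569 = 0.81493; |u| = 0.81493c.
At |u| = 0.81493c, γ = (1 − 0.664111)^(−1/2) = 1.7254.
The clock on rocket A records proper time, so ship B measures Δt = γΔτ = 1.7254 × 157 = 270.9 minutes.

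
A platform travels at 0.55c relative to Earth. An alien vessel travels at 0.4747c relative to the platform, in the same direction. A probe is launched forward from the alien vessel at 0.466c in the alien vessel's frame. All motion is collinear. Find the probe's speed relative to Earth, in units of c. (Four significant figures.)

First combine the probe and alien vessel (S''→S'): u₁ = (0.466 + 0.4747)/(1 + 0.466×0.4747) = 0.9407/1.2212102 = 0.7703.
Then combine with the platform (S'→S): u = (0.7703 + 0.55)/(1 + 0.7703×0.55) = 1.3203/1.423665 = 0.9274.

0.9274c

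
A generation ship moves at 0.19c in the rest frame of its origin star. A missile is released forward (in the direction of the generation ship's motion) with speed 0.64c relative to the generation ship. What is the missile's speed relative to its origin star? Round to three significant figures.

0.740c

In units of c, u = (u' + v)/(1 + u'v) with u' = 0.64 and v = 0.19.
Numerator: 0.64 + 0.19 = 0.83. Denominator: 1 + (0.64)(0.19) = 1.1216.
u = 0.83/1.1216 = 0.74001, so the speed is 0.740c.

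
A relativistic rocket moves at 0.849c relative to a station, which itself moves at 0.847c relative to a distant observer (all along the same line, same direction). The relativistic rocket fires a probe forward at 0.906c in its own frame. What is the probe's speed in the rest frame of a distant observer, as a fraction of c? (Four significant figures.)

Compose velocities in two stages. Stage 1 (into S'): u₁ = (0.906+0.849)/(1+0.906×0.849) = 0.99198.
Stage 2 (into S): u = (0.99198+0.847)/(1+0.99198×0.847) = 0.99933, so the speed is 0.9993c.

0.9993c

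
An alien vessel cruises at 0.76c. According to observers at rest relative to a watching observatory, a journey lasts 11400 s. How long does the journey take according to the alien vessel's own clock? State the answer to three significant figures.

γ = 1/√(1 − β²) = 1/√(1 − 0.5776) = 1/√0.4224 = 1/0.649923 = 1.5386.
The moving clock records proper time: Δτ = Δt/γ = 11400/1.5386 = 7410 s.

7410 s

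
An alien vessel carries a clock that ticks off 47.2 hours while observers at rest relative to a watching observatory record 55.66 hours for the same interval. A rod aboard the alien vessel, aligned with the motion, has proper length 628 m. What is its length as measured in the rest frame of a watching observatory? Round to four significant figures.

From Δt = γΔτ: γ = 55.66/47.2 = 1.17924.
L = L₀/γ = 628/1.17924 = 532.5 m.

532.5 m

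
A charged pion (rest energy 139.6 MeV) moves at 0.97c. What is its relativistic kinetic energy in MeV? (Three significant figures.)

Lorentz factor: γ = (1 − 0.9409)^(−1/2) = 4.1135.
Kinetic energy: K = (γ − 1)mc² = (4.1135 − 1) × 139.6 MeV = 3.1135 × 139.6 = 435 MeV.

435 MeV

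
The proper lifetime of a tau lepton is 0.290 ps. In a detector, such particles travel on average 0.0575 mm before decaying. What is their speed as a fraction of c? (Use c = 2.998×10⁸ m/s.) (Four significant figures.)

0.5516c

Lab distance = (lab lifetime)·v = γτ·βc, so βγ = d/(cτ) = 5.750×10^-5/(2.998×10⁸ × 2.900×10^-13) = 0.66136.
With βγ = 0.66136: γ² = 1 + (βγ)² = 1.437397, and β = (βγ)/γ = 0.66136/1.19891 = 0.5516.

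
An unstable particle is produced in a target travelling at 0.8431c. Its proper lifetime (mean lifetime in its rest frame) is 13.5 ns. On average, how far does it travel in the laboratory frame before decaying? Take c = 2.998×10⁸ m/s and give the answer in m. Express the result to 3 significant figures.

γ = 1/√(1 − β²) = 1/√(1 − 0.71081761) = 1/√0.28918239 = 1/0.537757 = 1.8596.
Lab-frame lifetime: Δt = γτ = 1.8596 × 13.5 ns = 25.105 ns.
Distance: d = vΔt = 0.8431 × 2.998×10⁸ m/s × 2.5105×10^-8 s = 6.35 m.

6.35 m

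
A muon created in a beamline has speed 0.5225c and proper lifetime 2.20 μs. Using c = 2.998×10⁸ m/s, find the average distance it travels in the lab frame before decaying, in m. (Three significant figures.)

With β = 0.5225, γ = 1/√(1 − 0.5225²) = 1/√0.72699375 = 1.1728.
Lab-frame lifetime: Δt = γτ = 1.1728 × 2.20 μs = 2.5802 μs.
Distance: d = vΔt = 0.5225 × 2.998×10⁸ m/s × 2.5802×10^-6 s = 404 m.

404 m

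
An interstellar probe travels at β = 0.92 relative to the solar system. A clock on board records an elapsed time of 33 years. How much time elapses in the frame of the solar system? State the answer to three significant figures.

84.2 years

γ = 1/√(1 − β²) = 1/√(1 − 0.8464) = 1/√0.1536 = 1/0.391918 = 2.5516.
Time dilation: Δt = γ·Δτ = 2.5516 × 33 = 84.2 years.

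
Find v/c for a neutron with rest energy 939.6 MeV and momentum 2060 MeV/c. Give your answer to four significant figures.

0.9098

βγ = pc/(mc²) = 2060/939.6 = 2.1924.
Since γ² = 1 + (βγ)² = 5.80662, γ = √5.80662 = 2.40969, and β = (βγ)/γ = 2.1924/2.40969 = 0.9098.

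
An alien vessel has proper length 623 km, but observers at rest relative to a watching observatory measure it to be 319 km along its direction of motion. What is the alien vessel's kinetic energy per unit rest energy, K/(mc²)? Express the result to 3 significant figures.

From L = L₀/γ: γ = 623/319 = 1.95298.
K/(mc²) = γ − 1 = 1.95298 − 1 = 0.953.

0.953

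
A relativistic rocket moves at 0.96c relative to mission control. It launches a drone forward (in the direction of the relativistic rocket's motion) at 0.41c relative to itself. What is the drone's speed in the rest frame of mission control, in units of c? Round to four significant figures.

0.9831c

Relativistic velocity addition: u = (u' + v)/(1 + u'v/c²), with u' = 0.41c and v = 0.96c.
Numerator: 0.41 + 0.96 = 1.37. Denominator: 1 + (0.41)(0.96) = 1.3936.
u = 1.37/1.3936 = 0.98307, so the speed is 0.9831c.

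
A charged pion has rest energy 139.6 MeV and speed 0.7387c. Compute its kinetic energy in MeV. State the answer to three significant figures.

With β = 0.7387, γ = 1/√(1 − 0.7387²) = 1/√0.45432231 = 1.4836.
Kinetic energy: K = (γ − 1)mc² = (1.4836 − 1) × 139.6 MeV = 0.4836 × 139.6 = 67.5 MeV.

67.5 MeV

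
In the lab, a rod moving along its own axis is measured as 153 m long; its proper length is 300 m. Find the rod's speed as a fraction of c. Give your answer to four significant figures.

Length contraction gives γ = L₀/L = 300/153 = 1.9608.
β = √(1 − 1/γ²) = √0.739904 = 0.8602.

0.8602c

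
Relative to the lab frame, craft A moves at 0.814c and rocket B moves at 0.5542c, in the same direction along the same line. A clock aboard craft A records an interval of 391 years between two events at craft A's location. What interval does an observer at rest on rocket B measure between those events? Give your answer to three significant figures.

444 years

Speed of craft A in rocket B's frame: u = (v_A − v_B)/(1 − v_A v_B/c²) = (0.814 − 0.5542)/(1 − 0.814×0.5542) = 0.2598/0.5488812 = 0.47333; |u| = 0.47333c.
γ for this relative speed: γ = 1/√(1 − 0.224041) = 1.1352.
Craft A's interval is proper; time dilation gives Δt_B = γΔτ = 1.1352 × 391 years = 444 years.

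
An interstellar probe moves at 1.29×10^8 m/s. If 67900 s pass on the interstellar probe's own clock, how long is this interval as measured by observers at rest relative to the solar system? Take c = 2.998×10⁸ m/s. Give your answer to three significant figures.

75200 s

β = v/c = (1.29×10^8 m/s)/(2.998×10⁸ m/s) = 0.430287.
γ = 1/√(1 − β²) = 1/√(1 − 0.1851469) = 1/√0.8148531 = 1/0.902692 = 1.1078.
The onboard clock measures proper time, so the interval in the rest frame of the solar system is dilated: Δt = γ·Δτ = 1.1078 × 67900 s = 75200 s.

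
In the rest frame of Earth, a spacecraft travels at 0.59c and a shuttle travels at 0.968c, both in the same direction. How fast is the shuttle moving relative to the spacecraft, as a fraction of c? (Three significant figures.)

Transform to the spacecraft's frame: u' = (u − v)/(1 − uv/c²).
u' = (0.968 − 0.59)/(1 − 0.968×0.59) = 0.378/0.42888 = 0.88137.
Speed in the spacecraft's frame: 0.881c (in the same direction).

0.881c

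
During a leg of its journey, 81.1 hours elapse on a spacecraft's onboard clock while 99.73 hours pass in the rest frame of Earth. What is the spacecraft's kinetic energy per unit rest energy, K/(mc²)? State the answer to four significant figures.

From Δt = γΔτ: γ = 99.73/81.1 = 1.22972.
K/(mc²) = γ − 1 = 1.22972 − 1 = 0.2297.

0.2297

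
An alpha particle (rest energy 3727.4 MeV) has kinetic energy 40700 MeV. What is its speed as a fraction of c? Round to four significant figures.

γ = 1 + K/(mc²) = 1 + 40700/3727.4 = 11.919.
β = √(1 − 1/γ²) = √(1 − 0.00703915) = √0.99296085 = 0.9965.

0.9965c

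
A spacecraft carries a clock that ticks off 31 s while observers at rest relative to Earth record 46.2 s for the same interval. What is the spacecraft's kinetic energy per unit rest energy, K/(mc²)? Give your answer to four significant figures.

0.4903

From Δt = γΔτ: γ = 46.2/31 = 1.49032.
K/(mc²) = γ − 1 = 1.49032 − 1 = 0.4903.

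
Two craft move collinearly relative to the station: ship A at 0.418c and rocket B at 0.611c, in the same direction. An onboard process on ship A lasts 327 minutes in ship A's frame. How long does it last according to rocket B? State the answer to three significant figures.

339 minutes

Speed of ship A in rocket B's frame: u = (v_A − v_B)/(1 − v_A v_B/c²) = (0.418 − 0.611)/(1 − 0.418×0.611) = −0.193/0.744602 = −0.2592; |u| = 0.2592c.
At |u| = 0.2592c, γ = (1 − 0.0671846)^(−1/2) = 1.0354.
The clock on ship A records proper time, so rocket B measures Δt = γΔτ = 1.0354 × 327 = 339 minutes.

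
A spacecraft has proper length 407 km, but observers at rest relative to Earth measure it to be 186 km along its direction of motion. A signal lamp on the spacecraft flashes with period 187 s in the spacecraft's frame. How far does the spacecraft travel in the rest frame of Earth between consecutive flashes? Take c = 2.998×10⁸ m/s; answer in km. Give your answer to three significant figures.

γ = L₀/L = 407/186 = 2.18817.
β = √(1 − 1/γ²) = 0.88947. Lab-frame period = γτ = 2.18817×187 s = 409.19 s. Distance = βc × γτ = 0.88947 × 2.998×10⁸ m/s × 409.19 s = 1.0912×10^11 m = 1.09×10^8 km.

1.09×10^8 km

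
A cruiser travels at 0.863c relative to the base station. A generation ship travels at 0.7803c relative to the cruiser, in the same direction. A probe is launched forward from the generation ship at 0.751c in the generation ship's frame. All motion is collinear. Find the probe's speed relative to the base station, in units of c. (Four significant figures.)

0.9974c

First combine the probe and generation ship (S''→S'): u₁ = (0.751 + 0.7803)/(1 + 0.751×0.7803) = 1.5313/1.5860053 = 0.96551.
Then combine with the cruiser (S'→S): u = (0.96551 + 0.863)/(1 + 0.96551×0.863) = 1.82851/1.83323513 = 0.99742.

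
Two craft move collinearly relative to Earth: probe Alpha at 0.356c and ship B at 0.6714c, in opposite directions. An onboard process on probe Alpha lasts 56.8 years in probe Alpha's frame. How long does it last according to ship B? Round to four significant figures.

Speed of probe Alpha in ship B's frame: u = (v_A + v_B)/(1 + v_A v_B/c²) = (0.356 + 0.6714)/(1 + 0.356×0.6714) = 1.0274/1.2390184 = 0.8292; |u| = 0.8292c.
At |u| = 0.8292c, γ = (1 − 0.687573)^(−1/2) = 1.7891.
The clock on probe Alpha records proper time, so ship B measures Δt = γΔτ = 1.7891 × 56.8 = 101.6 years.

101.6 years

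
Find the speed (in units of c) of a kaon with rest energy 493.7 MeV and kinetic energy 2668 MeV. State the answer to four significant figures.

γ = 1 + K/(mc²) = 1 + 2668/493.7 = 6.4041.
β = √(1 − 1/γ²) = √(1 − 0.0243828) = √0.9756172 = 0.9877.

0.9877c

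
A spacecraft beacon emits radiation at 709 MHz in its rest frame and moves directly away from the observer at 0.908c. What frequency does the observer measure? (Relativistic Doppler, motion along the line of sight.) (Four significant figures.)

155.7 MHz

Relativistic Doppler (source moving away): f_obs = f_src · √((1−β)/(1+β)).
With β = 0.908: factor = √(0.092/1.908) = 0.21959.
f_obs = 709 × 0.21959 = 155.7 MHz.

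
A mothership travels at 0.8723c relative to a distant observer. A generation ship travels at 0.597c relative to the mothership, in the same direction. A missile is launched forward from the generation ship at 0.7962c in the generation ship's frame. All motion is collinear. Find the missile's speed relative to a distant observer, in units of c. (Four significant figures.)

Compose velocities in two stages. Stage 1 (into S'): u₁ = (0.7962+0.597)/(1+0.7962×0.597) = 0.94433.
Stage 2 (into S): u = (0.94433+0.8723)/(1+0.94433×0.8723) = 0.9961, so the speed is 0.9961c.

0.9961c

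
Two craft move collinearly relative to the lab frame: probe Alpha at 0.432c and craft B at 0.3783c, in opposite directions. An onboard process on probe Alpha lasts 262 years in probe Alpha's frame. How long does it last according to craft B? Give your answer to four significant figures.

Speed of probe Alpha in craft B's frame: u = (v_A + v_B)/(1 + v_A v_B/c²) = (0.432 + 0.3783)/(1 + 0.432×0.3783) = 0.8103/1.1634256 = 0.69648; |u| = 0.69648c.
At |u| = 0.69648c, γ = (1 − 0.485084)^(−1/2) = 1.3936.
Probe Alpha's interval is proper; time dilation gives Δt_B = γΔτ = 1.3936 × 262 years = 365.1 years.

365.1 years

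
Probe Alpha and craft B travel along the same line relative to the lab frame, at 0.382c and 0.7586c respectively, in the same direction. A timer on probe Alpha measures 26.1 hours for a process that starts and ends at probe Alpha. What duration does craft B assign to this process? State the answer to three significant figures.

Transform probe Alpha's velocity into craft B's frame: (0.382 − 0.7586)/(1 − 0.382·0.7586) = −0.3766/0.7102148, so the relative speed is 0.53026c.
At |u| = 0.53026c, γ = (1 − 0.281176)^(−1/2) = 1.1795.
Probe Alpha's interval is proper; time dilation gives Δt_B = γΔτ = 1.1795 × 26.1 hours = 30.8 hours.

30.8 hours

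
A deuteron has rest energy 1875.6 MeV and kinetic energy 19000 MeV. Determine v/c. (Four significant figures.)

γ = 1 + K/(mc²) = 1 + 19000/1875.6 = 11.13.
β = √(1 − 1/γ²) = √(1 − 0.00807253) = √0.99192747 = 0.9960.

0.9960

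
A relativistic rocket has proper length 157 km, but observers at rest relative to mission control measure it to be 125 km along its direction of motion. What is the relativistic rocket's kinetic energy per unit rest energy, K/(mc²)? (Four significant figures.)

γ = L₀/L = 157/125 = 1.256.
K/(mc²) = γ − 1 = 1.256 − 1 = 0.2560.

0.2560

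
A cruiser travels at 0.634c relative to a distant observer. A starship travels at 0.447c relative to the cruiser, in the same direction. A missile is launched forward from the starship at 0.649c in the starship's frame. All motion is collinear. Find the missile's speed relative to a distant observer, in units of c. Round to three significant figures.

Apply u = (u'+v)/(1+u'v) twice. Missile in the cruiser frame: (0.649+0.447)/(1+0.649·0.447) = 1.096/1.290103 = 0.84954c.
That velocity, transformed to the rest frame of a distant observer: (0.84954+0.634)/(1+0.84954·0.634) = 1.48354/1.53860836 = 0.96421c.

0.964c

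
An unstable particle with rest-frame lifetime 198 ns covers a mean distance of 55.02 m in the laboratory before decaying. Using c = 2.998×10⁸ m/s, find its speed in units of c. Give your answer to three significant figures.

Let x = d/(cτ) = 55.02 m / (2.998×10⁸ m/s × 1.980×10^-7 s) = 0.92688. Since d = βγcτ, x = βγ = β/√(1−β²).
Solving: β² = x²/(1+x²) = 0.859107/1.859107 = 0.462107, so β = 0.680.

0.680c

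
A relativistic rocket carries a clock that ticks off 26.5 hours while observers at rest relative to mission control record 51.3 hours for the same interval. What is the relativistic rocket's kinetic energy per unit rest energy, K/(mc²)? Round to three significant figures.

γ = Δt/Δτ = 51.3/26.5 = 1.93585.
K/(mc²) = γ − 1 = 1.93585 − 1 = 0.936.

0.936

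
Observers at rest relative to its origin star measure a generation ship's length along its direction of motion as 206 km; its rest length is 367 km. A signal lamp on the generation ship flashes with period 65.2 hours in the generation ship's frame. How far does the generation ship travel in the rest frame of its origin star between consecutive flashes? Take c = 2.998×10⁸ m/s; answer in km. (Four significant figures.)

γ = L₀/L = 367/206 = 1.78155.
β = √(1 − 1/γ²) = 0.82761. Lab-frame period = γτ = 1.78155×65.2 hours = 116.16 hours. Distance = βc × γτ = 0.82761 × 2.998×10⁸ m/s × 418176 s = 1.0376×10^14 m = 1.038×10^11 km.

1.038×10^11 km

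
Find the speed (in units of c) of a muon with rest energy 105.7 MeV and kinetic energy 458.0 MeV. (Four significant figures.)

0.9823c

γ = 1 + K/(mc²) = 1 + 458.0/105.7 = 5.333.
β = √(1 − 1/γ²) = √(1 − 0.0351606) = √0.9648394 = 0.9823.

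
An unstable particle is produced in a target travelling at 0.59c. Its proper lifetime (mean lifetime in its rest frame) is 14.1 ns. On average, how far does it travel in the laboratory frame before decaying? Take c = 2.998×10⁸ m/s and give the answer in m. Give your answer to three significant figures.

3.09 m

With β = 0.59, γ = 1/√(1 − 0.59²) = 1/√0.6519 = 1.2385.
Lab-frame lifetime: Δt = γτ = 1.2385 × 14.1 ns = 17.463 ns.
Distance: d = vΔt = 0.59 × 2.998×10⁸ m/s × 1.7463×10^-8 s = 3.09 m.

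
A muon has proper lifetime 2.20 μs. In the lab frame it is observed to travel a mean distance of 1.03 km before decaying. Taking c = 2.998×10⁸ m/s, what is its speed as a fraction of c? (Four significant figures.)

0.8421c

Lab distance = (lab lifetime)·v = γτ·βc, so βγ = d/(cτ) = 1030/(2.998×10⁸ × 2.200×10^-6) = 1.5616.
With βγ = 1.5616: γ² = 1 + (βγ)² = 3.43859, and β = (βγ)/γ = 1.5616/1.85434 = 0.8421.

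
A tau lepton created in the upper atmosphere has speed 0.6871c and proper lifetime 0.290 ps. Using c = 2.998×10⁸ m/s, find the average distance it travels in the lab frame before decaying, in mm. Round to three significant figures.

With β = 0.6871, γ = 1/√(1 − 0.6871²) = 1/√0.52789359 = 1.3763.
Lab-frame lifetime: Δt = γτ = 1.3763 × 0.290 ps = 0.39913 ps.
Distance: d = vΔt = 0.6871 × 2.998×10⁸ m/s × 3.9913×10^-13 s = 8.22×10^-5 m = 0.0822 mm.

0.0822 mm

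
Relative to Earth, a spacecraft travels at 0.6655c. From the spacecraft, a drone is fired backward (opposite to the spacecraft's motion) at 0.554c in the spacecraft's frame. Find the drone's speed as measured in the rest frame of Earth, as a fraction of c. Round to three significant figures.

In units of c, u = (u' + v)/(1 + u'v) with u' = −0.554 and v = 0.6655.
Numerator: −0.554 + 0.6655 = 0.1115. Denominator: 1 + (−0.554)(0.6655) = 0.631313.
u = 0.1115/0.631313 = 0.17662, so the speed is 0.177c.

0.177c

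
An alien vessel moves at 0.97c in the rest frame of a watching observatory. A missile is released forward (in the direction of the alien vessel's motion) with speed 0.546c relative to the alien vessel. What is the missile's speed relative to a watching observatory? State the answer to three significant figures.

In units of c, u = (u' + v)/(1 + u'v) with u' = 0.546 and v = 0.97.
Numerator: 0.546 + 0.97 = 1.516. Denominator: 1 + (0.546)(0.97) = 1.52962.
u = 1.516/1.52962 = 0.9911, so the speed is 0.991c.

0.991c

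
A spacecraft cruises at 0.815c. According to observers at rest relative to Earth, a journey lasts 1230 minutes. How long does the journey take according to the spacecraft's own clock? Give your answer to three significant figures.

γ = 1/√(1 − β²) = 1/√(1 − 0.664225) = 1/√0.335775 = 1/0.579461 = 1.7257.
The spacecraft's clock runs slow as seen from Earth, so Δτ = Δt/γ = 1230/1.7257 = 713 minutes.

713 minutes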